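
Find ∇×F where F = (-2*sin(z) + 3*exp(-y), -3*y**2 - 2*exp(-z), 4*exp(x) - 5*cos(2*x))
(-2*exp(-z), -4*exp(x) - 10*sin(2*x) - 2*cos(z), 3*exp(-y))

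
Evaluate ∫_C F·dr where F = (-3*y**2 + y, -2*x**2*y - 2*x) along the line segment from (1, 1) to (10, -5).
-1623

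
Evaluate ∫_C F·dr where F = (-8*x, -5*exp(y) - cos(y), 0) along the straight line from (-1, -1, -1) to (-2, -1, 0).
-12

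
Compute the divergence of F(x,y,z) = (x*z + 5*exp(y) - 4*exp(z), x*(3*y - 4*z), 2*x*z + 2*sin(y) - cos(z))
5*x + z + sin(z)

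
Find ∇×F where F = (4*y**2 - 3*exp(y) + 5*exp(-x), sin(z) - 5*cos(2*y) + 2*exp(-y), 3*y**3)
(9*y**2 - cos(z), 0, -8*y + 3*exp(y))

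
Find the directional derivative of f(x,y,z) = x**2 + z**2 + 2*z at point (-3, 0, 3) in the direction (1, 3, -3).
-30*sqrt(19)/19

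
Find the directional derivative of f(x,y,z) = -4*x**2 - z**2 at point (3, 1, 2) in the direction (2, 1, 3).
-30*sqrt(14)/7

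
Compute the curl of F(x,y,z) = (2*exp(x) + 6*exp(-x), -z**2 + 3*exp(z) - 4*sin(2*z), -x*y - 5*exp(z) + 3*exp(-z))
(-x + 2*z - 3*exp(z) + 8*cos(2*z), y, 0)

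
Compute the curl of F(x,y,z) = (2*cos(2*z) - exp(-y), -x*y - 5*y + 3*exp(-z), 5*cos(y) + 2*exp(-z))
(-5*sin(y) + 3*exp(-z), -4*sin(2*z), -y - exp(-y))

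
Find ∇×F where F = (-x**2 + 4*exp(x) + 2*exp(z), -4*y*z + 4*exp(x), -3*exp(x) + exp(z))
(4*y, 3*exp(x) + 2*exp(z), 4*exp(x))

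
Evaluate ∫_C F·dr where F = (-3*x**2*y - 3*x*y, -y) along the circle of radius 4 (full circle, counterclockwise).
192*pi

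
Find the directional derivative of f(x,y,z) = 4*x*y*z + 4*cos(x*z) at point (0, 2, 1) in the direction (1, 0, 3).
4*sqrt(10)/5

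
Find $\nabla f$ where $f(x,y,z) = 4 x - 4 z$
(4, 0, -4)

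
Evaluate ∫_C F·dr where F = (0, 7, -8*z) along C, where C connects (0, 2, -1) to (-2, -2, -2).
-40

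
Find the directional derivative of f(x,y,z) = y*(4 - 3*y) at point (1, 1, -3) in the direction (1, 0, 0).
0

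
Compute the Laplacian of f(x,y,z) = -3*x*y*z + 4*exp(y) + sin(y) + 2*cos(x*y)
-2*x**2*cos(x*y) - 2*y**2*cos(x*y) + 4*exp(y) - sin(y)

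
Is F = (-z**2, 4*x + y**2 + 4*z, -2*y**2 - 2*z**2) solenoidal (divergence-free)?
No, ∇·F = 2*y - 4*z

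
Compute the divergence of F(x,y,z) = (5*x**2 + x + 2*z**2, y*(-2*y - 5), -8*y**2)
10*x - 4*y - 4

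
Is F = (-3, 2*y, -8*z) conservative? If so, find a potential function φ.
Yes, F is conservative. φ = -3*x + y**2 - 4*z**2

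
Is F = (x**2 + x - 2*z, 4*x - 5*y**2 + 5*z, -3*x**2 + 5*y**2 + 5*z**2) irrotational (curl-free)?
No, ∇×F = (10*y - 5, 6*x - 2, 4)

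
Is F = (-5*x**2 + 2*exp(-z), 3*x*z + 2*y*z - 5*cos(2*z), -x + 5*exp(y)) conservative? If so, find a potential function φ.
No, ∇×F = (-3*x - 2*y + 5*exp(y) - 10*sin(2*z), 1 - 2*exp(-z), 3*z) ≠ 0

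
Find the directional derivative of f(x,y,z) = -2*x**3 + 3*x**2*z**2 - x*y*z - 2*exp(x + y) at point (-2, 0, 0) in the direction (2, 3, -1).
sqrt(14)*(-24*exp(2) - 5)*exp(-2)/7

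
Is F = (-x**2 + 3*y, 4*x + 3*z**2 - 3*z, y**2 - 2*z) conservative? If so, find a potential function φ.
No, ∇×F = (2*y - 6*z + 3, 0, 1) ≠ 0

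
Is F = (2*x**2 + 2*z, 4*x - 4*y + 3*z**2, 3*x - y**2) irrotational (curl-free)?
No, ∇×F = (-2*y - 6*z, -1, 4)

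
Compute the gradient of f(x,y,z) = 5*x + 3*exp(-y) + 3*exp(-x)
(5 - 3*exp(-x), -3*exp(-y), 0)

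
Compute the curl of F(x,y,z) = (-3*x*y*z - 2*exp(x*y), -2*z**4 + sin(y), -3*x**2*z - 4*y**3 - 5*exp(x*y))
(-5*x*exp(x*y) - 12*y**2 + 8*z**3, -3*x*y + 6*x*z + 5*y*exp(x*y), x*(3*z + 2*exp(x*y)))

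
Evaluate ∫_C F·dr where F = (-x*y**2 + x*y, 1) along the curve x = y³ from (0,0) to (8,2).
-274/7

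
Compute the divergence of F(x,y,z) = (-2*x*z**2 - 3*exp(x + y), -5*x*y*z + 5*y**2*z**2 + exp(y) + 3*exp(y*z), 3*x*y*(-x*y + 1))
-5*x*z + 10*y*z**2 - 2*z**2 + 3*z*exp(y*z) + exp(y) - 3*exp(x + y)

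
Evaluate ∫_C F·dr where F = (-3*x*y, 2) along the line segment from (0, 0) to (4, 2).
-28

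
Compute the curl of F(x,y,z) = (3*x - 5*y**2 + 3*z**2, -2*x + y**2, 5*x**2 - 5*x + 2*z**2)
(0, -10*x + 6*z + 5, 10*y - 2)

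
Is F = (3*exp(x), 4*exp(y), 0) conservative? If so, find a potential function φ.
Yes, F is conservative. φ = 3*exp(x) + 4*exp(y)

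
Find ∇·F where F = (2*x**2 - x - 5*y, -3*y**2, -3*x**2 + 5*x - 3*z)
4*x - 6*y - 4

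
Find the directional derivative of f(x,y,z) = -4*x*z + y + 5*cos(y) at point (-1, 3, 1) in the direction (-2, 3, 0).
sqrt(13)*(11 - 15*sin(3))/13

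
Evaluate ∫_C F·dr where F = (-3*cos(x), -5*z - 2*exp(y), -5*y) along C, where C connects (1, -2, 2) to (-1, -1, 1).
-15 - 2*exp(-1) + 2*exp(-2) + 6*sin(1)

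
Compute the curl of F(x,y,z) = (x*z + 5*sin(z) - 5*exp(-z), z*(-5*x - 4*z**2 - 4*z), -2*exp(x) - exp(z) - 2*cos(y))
(5*x + 12*z**2 + 8*z + 2*sin(y), x + 2*exp(x) + 5*cos(z) + 5*exp(-z), -5*z)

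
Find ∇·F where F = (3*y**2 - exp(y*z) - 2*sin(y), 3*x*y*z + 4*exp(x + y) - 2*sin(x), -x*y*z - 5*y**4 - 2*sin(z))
-x*y + 3*x*z + 4*exp(x + y) - 2*cos(z)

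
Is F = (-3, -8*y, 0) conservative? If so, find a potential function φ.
Yes, F is conservative. φ = -3*x - 4*y**2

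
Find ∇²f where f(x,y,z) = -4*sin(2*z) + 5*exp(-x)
16*sin(2*z) + 5*exp(-x)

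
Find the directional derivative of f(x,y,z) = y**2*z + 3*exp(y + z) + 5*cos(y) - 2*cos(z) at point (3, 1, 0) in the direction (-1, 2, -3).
-sqrt(14)*(3 + 3*E + 10*sin(1))/14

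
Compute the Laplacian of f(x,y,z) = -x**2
-2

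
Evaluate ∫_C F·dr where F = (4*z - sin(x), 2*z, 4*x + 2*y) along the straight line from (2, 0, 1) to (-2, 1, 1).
-14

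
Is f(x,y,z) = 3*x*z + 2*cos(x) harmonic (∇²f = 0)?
No, ∇²f = -2*cos(x)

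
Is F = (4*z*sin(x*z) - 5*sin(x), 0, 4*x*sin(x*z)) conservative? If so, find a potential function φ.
Yes, F is conservative. φ = 5*cos(x) - 4*cos(x*z)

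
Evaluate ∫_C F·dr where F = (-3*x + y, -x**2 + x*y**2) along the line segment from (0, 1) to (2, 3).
20/3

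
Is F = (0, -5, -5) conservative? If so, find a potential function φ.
Yes, F is conservative. φ = -5*y - 5*z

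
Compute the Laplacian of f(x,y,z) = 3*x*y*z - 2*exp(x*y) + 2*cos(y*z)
-2*x**2*exp(x*y) - 2*y**2*exp(x*y) - 2*y**2*cos(y*z) - 2*z**2*cos(y*z)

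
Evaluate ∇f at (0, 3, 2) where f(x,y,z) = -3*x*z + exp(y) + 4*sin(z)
(-6, exp(3), 4*cos(2))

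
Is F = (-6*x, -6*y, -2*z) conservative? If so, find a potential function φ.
Yes, F is conservative. φ = -3*x**2 - 3*y**2 - z**2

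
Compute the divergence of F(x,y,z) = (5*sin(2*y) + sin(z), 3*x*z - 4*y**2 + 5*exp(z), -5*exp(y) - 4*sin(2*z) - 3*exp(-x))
-8*y - 8*cos(2*z)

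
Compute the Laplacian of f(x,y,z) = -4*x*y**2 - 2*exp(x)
-8*x - 2*exp(x)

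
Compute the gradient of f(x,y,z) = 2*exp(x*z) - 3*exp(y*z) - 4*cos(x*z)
(2*z*(exp(x*z) + 2*sin(x*z)), -3*z*exp(y*z), 2*x*exp(x*z) + 4*x*sin(x*z) - 3*y*exp(y*z))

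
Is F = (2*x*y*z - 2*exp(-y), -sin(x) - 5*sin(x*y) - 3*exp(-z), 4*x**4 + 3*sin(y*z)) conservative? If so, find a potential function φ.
No, ∇×F = (3*z*cos(y*z) - 3*exp(-z), 2*x*(-8*x**2 + y), -2*x*z - 5*y*cos(x*y) - cos(x) - 2*exp(-y)) ≠ 0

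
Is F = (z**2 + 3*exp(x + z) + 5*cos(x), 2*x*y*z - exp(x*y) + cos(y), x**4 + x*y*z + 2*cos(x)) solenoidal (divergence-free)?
No, ∇·F = x*y + 2*x*z - x*exp(x*y) + 3*exp(x + z) - 5*sin(x) - sin(y)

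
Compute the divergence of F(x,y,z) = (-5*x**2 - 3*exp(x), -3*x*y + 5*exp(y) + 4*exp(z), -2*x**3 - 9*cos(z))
-13*x - 3*exp(x) + 5*exp(y) + 9*sin(z)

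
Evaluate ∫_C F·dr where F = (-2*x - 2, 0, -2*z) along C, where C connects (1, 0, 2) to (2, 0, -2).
-5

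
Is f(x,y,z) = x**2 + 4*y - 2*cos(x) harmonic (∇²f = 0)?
No, ∇²f = 2*cos(x) + 2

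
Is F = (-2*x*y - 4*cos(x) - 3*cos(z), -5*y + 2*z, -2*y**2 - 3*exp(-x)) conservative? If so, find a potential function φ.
No, ∇×F = (-4*y - 2, 3*sin(z) - 3*exp(-x), 2*x) ≠ 0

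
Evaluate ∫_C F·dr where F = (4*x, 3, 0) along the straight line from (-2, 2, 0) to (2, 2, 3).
0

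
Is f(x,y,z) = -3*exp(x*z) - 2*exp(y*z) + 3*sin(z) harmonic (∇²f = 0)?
No, ∇²f = -3*x**2*exp(x*z) - 2*y**2*exp(y*z) - 3*z**2*exp(x*z) - 2*z**2*exp(y*z) - 3*sin(z)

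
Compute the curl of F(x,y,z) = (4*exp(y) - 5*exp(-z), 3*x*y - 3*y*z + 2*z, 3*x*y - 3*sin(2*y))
(3*x + 3*y - 6*cos(2*y) - 2, -3*y + 5*exp(-z), 3*y - 4*exp(y))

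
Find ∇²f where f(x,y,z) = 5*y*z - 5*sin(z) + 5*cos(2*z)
5*sin(z) - 20*cos(2*z)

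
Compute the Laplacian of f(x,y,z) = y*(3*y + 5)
6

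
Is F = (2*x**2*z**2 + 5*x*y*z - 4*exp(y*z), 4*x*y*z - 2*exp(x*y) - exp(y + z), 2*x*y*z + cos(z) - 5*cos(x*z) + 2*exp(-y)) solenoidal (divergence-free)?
No, ∇·F = 2*x*y + 4*x*z**2 + 4*x*z - 2*x*exp(x*y) + 5*x*sin(x*z) + 5*y*z - exp(y + z) - sin(z)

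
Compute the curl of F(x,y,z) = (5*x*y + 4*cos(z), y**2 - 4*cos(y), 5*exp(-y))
(-5*exp(-y), -4*sin(z), -5*x)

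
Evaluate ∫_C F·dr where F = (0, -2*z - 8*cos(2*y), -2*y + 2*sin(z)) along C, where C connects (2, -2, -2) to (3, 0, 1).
-2*cos(1) + 2*cos(2) - 4*sin(4) + 8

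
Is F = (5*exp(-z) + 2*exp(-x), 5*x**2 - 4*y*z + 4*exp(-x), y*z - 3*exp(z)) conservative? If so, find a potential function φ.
No, ∇×F = (4*y + z, -5*exp(-z), 10*x - 4*exp(-x)) ≠ 0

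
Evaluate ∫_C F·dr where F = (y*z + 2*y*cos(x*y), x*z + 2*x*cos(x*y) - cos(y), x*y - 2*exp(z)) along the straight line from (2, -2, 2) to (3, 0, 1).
-2*E + 2*sin(4) - sin(2) + 8 + 2*exp(2)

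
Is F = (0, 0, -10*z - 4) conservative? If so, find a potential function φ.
Yes, F is conservative. φ = z*(-5*z - 4)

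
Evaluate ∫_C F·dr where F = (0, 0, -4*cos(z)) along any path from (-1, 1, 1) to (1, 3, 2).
-4*sin(2) + 4*sin(1)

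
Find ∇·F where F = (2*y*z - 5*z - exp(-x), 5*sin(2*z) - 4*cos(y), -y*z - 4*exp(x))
-y + 4*sin(y) + exp(-x)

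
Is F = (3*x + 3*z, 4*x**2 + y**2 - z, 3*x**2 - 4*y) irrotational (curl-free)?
No, ∇×F = (-3, 3 - 6*x, 8*x)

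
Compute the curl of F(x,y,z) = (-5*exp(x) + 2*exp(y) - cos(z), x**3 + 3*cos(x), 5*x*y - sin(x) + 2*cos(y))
(5*x - 2*sin(y), -5*y + sin(z) + cos(x), 3*x**2 - 2*exp(y) - 3*sin(x))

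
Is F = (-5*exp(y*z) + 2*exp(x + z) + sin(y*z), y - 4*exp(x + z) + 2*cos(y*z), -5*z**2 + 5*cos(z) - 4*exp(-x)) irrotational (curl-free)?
No, ∇×F = (2*y*sin(y*z) + 4*exp(x + z), -5*y*exp(y*z) + y*cos(y*z) + 2*exp(x + z) - 4*exp(-x), 5*z*exp(y*z) - z*cos(y*z) - 4*exp(x + z))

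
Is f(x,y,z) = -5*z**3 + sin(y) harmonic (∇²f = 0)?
No, ∇²f = -30*z - sin(y)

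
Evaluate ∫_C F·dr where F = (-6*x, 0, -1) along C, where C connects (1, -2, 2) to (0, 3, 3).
2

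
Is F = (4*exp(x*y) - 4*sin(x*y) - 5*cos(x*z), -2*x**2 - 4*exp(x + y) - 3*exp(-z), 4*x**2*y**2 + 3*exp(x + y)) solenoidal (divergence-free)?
No, ∇·F = 4*y*exp(x*y) - 4*y*cos(x*y) + 5*z*sin(x*z) - 4*exp(x + y)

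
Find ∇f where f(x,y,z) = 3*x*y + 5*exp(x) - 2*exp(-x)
(3*y + 5*exp(x) + 2*exp(-x), 3*x, 0)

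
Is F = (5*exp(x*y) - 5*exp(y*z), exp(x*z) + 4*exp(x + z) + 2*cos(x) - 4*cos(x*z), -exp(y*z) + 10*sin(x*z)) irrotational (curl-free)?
No, ∇×F = (-x*exp(x*z) - 4*x*sin(x*z) - z*exp(y*z) - 4*exp(x + z), -5*y*exp(y*z) - 10*z*cos(x*z), -5*x*exp(x*y) + z*exp(x*z) + 5*z*exp(y*z) + 4*z*sin(x*z) + 4*exp(x + z) - 2*sin(x))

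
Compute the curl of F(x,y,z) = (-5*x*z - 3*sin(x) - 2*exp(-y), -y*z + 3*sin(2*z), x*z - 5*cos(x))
(y - 6*cos(2*z), -5*x - z - 5*sin(x), -2*exp(-y))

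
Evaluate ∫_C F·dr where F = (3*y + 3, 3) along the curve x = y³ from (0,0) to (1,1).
33/4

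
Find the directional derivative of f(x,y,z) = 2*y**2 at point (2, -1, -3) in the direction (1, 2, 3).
-4*sqrt(14)/7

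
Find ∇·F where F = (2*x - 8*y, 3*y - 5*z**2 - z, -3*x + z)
6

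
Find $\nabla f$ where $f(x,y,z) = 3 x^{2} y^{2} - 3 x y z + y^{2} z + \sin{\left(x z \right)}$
(6*x*y**2 - 3*y*z + z*cos(x*z), 6*x**2*y - 3*x*z + 2*y*z, -3*x*y + x*cos(x*z) + y**2)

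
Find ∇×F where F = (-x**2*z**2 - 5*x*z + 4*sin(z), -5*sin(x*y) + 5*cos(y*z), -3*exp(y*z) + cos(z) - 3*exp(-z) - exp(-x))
(5*y*sin(y*z) - 3*z*exp(y*z), -2*x**2*z - 5*x + 4*cos(z) - exp(-x), -5*y*cos(x*y))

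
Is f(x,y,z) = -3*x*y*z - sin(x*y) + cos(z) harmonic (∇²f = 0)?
No, ∇²f = x**2*sin(x*y) + y**2*sin(x*y) - cos(z)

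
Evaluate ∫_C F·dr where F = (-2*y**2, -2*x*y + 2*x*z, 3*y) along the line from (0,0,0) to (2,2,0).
-32/3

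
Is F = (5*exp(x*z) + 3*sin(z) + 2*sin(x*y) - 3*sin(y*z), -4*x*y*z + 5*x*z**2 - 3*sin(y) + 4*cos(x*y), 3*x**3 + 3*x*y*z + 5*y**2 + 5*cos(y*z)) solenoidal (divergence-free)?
No, ∇·F = 3*x*y - 4*x*z - 4*x*sin(x*y) - 5*y*sin(y*z) + 2*y*cos(x*y) + 5*z*exp(x*z) - 3*cos(y)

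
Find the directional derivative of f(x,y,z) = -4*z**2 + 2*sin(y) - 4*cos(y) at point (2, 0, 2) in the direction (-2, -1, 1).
-3*sqrt(6)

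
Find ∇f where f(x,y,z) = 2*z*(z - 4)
(0, 0, 4*z - 8)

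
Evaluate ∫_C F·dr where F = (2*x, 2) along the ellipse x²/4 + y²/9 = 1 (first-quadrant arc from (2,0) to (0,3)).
2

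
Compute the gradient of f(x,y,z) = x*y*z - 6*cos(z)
(y*z, x*z, x*y + 6*sin(z))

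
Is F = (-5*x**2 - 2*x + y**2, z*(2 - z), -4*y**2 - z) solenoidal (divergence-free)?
No, ∇·F = -10*x - 3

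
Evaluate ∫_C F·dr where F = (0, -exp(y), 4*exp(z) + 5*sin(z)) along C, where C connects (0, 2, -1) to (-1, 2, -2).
-4*exp(-1) + 4*exp(-2) - 5*cos(2) + 5*cos(1)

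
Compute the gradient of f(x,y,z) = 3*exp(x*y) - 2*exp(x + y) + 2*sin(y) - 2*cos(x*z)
(3*y*exp(x*y) + 2*z*sin(x*z) - 2*exp(x + y), 3*x*exp(x*y) - 2*exp(x + y) + 2*cos(y), 2*x*sin(x*z))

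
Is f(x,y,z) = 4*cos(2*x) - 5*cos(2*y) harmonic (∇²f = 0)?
No, ∇²f = -16*cos(2*x) + 20*cos(2*y)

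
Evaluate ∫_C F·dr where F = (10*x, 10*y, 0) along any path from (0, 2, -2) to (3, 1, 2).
30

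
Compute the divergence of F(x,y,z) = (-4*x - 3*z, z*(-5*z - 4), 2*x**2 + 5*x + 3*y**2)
-4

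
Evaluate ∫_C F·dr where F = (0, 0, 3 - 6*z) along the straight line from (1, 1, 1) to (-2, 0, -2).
-18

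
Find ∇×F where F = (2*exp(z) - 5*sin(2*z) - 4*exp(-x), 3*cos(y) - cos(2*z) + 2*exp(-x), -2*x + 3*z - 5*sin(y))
(-2*sin(2*z) - 5*cos(y), 2*exp(z) - 10*cos(2*z) + 2, -2*exp(-x))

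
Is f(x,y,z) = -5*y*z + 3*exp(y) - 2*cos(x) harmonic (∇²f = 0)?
No, ∇²f = 3*exp(y) + 2*cos(x)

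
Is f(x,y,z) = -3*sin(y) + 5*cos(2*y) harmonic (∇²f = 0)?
No, ∇²f = 3*sin(y) - 20*cos(2*y)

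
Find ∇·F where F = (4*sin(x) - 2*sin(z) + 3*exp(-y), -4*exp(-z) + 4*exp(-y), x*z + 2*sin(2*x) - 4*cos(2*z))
x + 8*sin(2*z) + 4*cos(x) - 4*exp(-y)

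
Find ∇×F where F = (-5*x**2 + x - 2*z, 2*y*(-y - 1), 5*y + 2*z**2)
(5, -2, 0)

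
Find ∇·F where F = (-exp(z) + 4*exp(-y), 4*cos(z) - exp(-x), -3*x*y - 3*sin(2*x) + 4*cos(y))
0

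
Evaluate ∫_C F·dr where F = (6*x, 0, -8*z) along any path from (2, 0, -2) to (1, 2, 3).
-29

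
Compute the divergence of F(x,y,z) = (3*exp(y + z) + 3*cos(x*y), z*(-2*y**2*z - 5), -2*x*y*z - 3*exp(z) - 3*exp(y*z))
-2*x*y - 4*y*z**2 - 3*y*exp(y*z) - 3*y*sin(x*y) - 3*exp(z)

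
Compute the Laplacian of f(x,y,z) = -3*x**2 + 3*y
-6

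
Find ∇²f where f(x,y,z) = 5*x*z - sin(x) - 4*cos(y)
sin(x) + 4*cos(y)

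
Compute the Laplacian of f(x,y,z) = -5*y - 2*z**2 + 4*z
-4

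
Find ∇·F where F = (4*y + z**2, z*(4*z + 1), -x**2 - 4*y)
0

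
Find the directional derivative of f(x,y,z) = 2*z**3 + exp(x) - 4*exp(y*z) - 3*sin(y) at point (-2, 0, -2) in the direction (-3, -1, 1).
sqrt(11)*(-3 + 19*exp(2))*exp(-2)/11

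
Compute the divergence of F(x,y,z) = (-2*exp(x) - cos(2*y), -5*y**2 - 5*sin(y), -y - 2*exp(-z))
-10*y - 2*exp(x) - 5*cos(y) + 2*exp(-z)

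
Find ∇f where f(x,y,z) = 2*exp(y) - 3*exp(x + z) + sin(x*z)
(z*cos(x*z) - 3*exp(x + z), 2*exp(y), x*cos(x*z) - 3*exp(x + z))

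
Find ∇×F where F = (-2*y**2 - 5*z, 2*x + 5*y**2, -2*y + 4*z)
(-2, -5, 4*y + 2)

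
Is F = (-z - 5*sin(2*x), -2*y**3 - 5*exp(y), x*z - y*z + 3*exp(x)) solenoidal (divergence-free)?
No, ∇·F = x - 6*y**2 - y - 5*exp(y) - 10*cos(2*x)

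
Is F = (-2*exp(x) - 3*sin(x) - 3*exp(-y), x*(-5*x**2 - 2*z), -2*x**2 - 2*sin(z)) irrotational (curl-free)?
No, ∇×F = (2*x, 4*x, -15*x**2 - 2*z - 3*exp(-y))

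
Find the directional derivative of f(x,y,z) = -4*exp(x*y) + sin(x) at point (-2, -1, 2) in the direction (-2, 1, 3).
-sqrt(14)*cos(2)/7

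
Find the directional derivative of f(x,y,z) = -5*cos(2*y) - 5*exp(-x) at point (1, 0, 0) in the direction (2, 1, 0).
2*sqrt(5)*exp(-1)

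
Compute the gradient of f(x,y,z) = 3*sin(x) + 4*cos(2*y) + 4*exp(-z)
(3*cos(x), -8*sin(2*y), -4*exp(-z))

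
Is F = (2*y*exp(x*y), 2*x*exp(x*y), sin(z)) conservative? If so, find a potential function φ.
Yes, F is conservative. φ = 2*exp(x*y) - cos(z)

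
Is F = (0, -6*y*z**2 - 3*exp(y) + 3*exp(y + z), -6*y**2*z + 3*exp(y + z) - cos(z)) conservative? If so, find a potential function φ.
Yes, F is conservative. φ = -3*y**2*z**2 - 3*exp(y) + 3*exp(y + z) - sin(z)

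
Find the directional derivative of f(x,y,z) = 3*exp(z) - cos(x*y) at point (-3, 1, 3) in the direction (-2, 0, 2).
sqrt(2)*(sin(3) + 3*exp(3))/2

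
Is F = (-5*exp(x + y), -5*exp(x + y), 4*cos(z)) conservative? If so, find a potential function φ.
Yes, F is conservative. φ = -5*exp(x + y) + 4*sin(z)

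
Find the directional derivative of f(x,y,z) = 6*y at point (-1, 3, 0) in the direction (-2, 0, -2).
0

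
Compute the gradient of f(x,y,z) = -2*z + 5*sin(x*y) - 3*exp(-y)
(5*y*cos(x*y), 5*x*cos(x*y) + 3*exp(-y), -2)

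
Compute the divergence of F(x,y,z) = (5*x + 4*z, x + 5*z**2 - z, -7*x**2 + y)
5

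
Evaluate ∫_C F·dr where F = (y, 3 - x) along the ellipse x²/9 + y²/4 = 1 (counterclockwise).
-12*pi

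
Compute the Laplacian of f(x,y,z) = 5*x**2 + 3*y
10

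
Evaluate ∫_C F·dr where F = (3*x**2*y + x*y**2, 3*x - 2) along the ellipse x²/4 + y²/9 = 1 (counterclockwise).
0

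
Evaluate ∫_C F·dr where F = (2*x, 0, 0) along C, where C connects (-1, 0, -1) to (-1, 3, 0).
0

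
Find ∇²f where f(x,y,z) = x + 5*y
0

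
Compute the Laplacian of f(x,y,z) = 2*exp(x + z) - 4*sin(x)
4*exp(x + z) + 4*sin(x)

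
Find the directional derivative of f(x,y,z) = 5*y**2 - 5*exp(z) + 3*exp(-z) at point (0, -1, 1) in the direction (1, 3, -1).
sqrt(11)*(-30*E + 3 + 5*exp(2))*exp(-1)/11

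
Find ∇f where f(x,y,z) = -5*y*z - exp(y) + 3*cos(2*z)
(0, -5*z - exp(y), -5*y - 6*sin(2*z))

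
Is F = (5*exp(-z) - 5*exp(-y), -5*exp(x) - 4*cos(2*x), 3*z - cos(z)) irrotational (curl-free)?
No, ∇×F = (0, -5*exp(-z), -5*exp(x) + 8*sin(2*x) - 5*exp(-y))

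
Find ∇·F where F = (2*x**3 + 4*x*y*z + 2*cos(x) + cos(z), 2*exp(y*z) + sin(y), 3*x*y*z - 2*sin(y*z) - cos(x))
6*x**2 + 3*x*y + 4*y*z - 2*y*cos(y*z) + 2*z*exp(y*z) - 2*sin(x) + cos(y)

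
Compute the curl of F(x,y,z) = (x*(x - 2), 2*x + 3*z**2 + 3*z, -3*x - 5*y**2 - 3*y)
(-10*y - 6*z - 6, 3, 2)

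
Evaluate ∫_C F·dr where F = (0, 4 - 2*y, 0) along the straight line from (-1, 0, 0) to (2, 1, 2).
3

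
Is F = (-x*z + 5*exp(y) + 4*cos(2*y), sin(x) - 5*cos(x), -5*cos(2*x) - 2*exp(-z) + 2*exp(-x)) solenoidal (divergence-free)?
No, ∇·F = -z + 2*exp(-z)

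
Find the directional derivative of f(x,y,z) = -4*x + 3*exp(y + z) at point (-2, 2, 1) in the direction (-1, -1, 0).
sqrt(2)*(4 - 3*exp(3))/2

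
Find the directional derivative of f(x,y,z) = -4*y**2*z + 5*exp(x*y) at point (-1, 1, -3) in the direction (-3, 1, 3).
4*sqrt(19)*(-5 + 3*E)*exp(-1)/19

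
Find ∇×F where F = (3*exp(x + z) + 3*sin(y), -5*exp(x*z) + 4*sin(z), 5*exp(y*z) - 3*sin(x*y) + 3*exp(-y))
(5*x*exp(x*z) - 3*x*cos(x*y) + 5*z*exp(y*z) - 4*cos(z) - 3*exp(-y), 3*y*cos(x*y) + 3*exp(x + z), -5*z*exp(x*z) - 3*cos(y))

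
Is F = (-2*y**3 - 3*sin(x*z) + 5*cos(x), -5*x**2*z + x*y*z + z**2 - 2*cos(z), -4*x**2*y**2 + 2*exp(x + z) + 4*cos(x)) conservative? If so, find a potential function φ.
No, ∇×F = (-8*x**2*y + 5*x**2 - x*y - 2*z - 2*sin(z), 8*x*y**2 - 3*x*cos(x*z) - 2*exp(x + z) + 4*sin(x), -10*x*z + 6*y**2 + y*z) ≠ 0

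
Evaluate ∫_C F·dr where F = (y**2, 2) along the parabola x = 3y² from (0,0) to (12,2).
28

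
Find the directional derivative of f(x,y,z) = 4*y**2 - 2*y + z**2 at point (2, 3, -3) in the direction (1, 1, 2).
5*sqrt(6)/3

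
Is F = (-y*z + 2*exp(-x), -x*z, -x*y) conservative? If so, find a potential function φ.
Yes, F is conservative. φ = -x*y*z - 2*exp(-x)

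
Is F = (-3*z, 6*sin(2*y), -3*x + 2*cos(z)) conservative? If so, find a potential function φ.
Yes, F is conservative. φ = -3*x*z + 2*sin(z) - 3*cos(2*y)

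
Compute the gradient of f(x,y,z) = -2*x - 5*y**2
(-2, -10*y, 0)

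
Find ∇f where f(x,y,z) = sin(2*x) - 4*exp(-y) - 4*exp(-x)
(2*cos(2*x) + 4*exp(-x), 4*exp(-y), 0)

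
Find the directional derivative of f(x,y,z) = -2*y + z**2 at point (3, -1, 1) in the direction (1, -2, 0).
4*sqrt(5)/5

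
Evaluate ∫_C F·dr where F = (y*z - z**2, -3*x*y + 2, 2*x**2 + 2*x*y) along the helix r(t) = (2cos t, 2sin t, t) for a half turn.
-24 + pi**2 + 4*pi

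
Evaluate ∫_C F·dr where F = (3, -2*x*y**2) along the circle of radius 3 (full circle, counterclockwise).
-81*pi/2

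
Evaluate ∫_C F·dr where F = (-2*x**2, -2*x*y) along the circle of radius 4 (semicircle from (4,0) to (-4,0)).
0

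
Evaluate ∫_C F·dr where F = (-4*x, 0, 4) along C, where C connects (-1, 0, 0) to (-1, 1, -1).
-4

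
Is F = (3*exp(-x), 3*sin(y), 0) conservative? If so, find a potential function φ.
Yes, F is conservative. φ = -3*cos(y) - 3*exp(-x)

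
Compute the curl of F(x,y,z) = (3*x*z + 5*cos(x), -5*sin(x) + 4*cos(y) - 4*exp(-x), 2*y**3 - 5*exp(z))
(6*y**2, 3*x, -5*cos(x) + 4*exp(-x))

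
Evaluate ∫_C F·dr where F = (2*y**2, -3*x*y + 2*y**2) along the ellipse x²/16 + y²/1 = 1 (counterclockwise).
0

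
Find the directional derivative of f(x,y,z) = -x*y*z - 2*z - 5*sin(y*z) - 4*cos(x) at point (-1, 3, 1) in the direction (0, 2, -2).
5*sqrt(2)*cos(3)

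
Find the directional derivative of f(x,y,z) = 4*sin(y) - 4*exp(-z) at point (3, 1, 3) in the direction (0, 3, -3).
2*sqrt(2)*(-1 + exp(3)*cos(1))*exp(-3)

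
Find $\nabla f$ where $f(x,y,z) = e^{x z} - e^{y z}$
(z*exp(x*z), -z*exp(y*z), x*exp(x*z) - y*exp(y*z))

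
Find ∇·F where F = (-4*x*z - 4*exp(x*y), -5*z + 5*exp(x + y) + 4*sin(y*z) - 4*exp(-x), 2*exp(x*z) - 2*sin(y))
2*x*exp(x*z) - 4*y*exp(x*y) + 4*z*cos(y*z) - 4*z + 5*exp(x + y)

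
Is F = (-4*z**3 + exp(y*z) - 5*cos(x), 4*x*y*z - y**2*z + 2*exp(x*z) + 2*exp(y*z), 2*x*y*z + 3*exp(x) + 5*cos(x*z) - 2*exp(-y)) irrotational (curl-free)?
No, ∇×F = (-4*x*y + 2*x*z - 2*x*exp(x*z) + y**2 - 2*y*exp(y*z) + 2*exp(-y), -2*y*z + y*exp(y*z) - 12*z**2 + 5*z*sin(x*z) - 3*exp(x), z*(4*y + 2*exp(x*z) - exp(y*z)))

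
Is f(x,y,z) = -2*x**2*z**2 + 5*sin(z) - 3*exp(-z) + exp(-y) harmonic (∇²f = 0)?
No, ∇²f = -4*x**2 - 4*z**2 - 5*sin(z) - 3*exp(-z) + exp(-y)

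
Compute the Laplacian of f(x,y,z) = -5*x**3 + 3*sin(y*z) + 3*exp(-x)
3*(-10*x*exp(x) - (y**2 + z**2)*exp(x)*sin(y*z) + 1)*exp(-x)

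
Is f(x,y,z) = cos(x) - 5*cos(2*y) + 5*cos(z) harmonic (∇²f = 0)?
No, ∇²f = -cos(x) + 20*cos(2*y) - 5*cos(z)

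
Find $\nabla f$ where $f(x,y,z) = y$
(0, 1, 0)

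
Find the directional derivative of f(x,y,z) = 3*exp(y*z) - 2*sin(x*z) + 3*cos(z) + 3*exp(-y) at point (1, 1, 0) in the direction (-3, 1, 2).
sqrt(14)*(-3 + 2*E)*exp(-1)/14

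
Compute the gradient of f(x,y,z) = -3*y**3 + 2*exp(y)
(0, -9*y**2 + 2*exp(y), 0)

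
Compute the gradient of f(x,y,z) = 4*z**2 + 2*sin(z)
(0, 0, 8*z + 2*cos(z))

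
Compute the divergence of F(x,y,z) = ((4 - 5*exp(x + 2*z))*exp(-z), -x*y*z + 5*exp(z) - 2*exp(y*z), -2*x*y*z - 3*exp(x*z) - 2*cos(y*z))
-2*x*y - x*z - 3*x*exp(x*z) + 2*y*sin(y*z) - 2*z*exp(y*z) - 5*exp(x + z)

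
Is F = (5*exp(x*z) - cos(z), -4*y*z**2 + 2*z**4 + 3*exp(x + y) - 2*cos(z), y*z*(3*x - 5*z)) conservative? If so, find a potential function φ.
No, ∇×F = (8*y*z - 8*z**3 + z*(3*x - 5*z) - 2*sin(z), 5*x*exp(x*z) - 3*y*z + sin(z), 3*exp(x + y)) ≠ 0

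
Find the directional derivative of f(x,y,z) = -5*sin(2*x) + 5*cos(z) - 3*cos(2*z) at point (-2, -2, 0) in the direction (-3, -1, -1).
30*sqrt(11)*cos(4)/11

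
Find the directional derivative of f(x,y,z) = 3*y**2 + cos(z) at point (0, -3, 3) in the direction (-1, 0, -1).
sqrt(2)*sin(3)/2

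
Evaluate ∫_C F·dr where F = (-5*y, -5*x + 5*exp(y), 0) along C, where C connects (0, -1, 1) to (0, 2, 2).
-(5 - 5*exp(3))*exp(-1)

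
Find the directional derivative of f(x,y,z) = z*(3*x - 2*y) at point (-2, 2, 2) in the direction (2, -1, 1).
sqrt(6)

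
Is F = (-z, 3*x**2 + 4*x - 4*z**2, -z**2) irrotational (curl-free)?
No, ∇×F = (8*z, -1, 6*x + 4)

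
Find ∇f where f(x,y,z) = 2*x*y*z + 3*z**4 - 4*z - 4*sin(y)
(2*y*z, 2*x*z - 4*cos(y), 2*x*y + 12*z**3 - 4)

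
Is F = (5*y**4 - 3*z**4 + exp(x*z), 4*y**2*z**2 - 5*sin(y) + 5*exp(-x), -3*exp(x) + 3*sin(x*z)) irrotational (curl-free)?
No, ∇×F = (-8*y**2*z, x*exp(x*z) - 12*z**3 - 3*z*cos(x*z) + 3*exp(x), -20*y**3 - 5*exp(-x))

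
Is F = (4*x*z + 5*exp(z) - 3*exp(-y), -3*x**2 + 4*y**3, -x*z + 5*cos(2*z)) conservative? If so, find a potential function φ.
No, ∇×F = (0, 4*x + z + 5*exp(z), -6*x - 3*exp(-y)) ≠ 0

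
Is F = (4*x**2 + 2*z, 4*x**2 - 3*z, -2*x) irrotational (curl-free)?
No, ∇×F = (3, 4, 8*x)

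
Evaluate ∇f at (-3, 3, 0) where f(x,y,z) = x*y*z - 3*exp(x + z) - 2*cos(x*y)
(-6*sin(9) - 3*exp(-3), 6*sin(9), -9 - 3*exp(-3))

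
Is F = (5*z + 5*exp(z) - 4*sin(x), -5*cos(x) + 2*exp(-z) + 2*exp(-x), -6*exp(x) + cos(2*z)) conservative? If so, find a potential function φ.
No, ∇×F = (2*exp(-z), 6*exp(x) + 5*exp(z) + 5, 5*sin(x) - 2*exp(-x)) ≠ 0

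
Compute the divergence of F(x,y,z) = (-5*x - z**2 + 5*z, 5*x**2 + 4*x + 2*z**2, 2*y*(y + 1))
-5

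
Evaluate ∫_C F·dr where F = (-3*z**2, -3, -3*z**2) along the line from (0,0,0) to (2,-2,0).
6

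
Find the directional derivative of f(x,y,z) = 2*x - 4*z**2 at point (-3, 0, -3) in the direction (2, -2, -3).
-4*sqrt(17)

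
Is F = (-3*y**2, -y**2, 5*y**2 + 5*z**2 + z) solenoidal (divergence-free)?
No, ∇·F = -2*y + 10*z + 1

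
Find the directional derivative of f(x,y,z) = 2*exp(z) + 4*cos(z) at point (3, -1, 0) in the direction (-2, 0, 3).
6*sqrt(13)/13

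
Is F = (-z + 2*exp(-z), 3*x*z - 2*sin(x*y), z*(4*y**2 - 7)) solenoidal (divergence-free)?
No, ∇·F = -2*x*cos(x*y) + 4*y**2 - 7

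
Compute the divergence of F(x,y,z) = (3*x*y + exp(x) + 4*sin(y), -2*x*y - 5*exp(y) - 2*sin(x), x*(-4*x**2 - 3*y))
-2*x + 3*y + exp(x) - 5*exp(y)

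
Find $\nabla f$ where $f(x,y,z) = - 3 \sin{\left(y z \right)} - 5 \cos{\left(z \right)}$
(0, -3*z*cos(y*z), -3*y*cos(y*z) + 5*sin(z))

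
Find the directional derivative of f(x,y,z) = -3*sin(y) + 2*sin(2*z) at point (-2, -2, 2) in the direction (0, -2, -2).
sqrt(2)*(3*cos(2) - 4*cos(4))/2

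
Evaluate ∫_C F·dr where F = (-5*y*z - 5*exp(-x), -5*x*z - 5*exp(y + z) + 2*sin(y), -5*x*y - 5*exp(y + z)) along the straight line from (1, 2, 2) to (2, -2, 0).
-5*exp(-1) + 20 + 5*exp(4)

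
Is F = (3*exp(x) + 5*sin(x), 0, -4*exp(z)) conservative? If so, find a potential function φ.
Yes, F is conservative. φ = 3*exp(x) - 4*exp(z) - 5*cos(x)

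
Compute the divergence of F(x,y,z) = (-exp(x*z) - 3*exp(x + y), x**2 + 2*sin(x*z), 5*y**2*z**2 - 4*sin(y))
10*y**2*z - z*exp(x*z) - 3*exp(x + y)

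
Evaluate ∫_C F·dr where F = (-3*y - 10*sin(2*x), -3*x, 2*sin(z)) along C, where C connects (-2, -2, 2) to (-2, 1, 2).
18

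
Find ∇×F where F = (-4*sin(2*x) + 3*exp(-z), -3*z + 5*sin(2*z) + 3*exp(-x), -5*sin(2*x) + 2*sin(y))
(2*cos(y) - 10*cos(2*z) + 3, 10*cos(2*x) - 3*exp(-z), -3*exp(-x))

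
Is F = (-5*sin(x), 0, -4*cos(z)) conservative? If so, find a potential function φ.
Yes, F is conservative. φ = -4*sin(z) + 5*cos(x)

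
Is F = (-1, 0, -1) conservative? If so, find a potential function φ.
Yes, F is conservative. φ = -x - z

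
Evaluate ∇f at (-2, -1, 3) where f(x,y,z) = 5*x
(5, 0, 0)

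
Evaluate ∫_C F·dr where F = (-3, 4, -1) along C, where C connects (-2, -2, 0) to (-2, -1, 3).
1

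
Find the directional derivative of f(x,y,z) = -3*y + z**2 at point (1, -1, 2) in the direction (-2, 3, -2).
-sqrt(17)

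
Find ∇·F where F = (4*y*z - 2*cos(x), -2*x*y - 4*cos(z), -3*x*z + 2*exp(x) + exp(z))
-5*x + exp(z) + 2*sin(x)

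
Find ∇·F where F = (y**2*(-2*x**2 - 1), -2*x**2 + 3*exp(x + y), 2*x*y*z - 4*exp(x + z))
-4*x*y**2 + 2*x*y + 3*exp(x + y) - 4*exp(x + z)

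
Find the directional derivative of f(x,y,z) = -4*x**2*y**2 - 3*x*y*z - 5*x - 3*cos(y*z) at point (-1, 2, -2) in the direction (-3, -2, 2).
-sqrt(17)*(24*sin(4) + 61)/17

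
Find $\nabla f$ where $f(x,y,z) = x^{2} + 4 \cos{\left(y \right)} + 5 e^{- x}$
(2*x - 5*exp(-x), -4*sin(y), 0)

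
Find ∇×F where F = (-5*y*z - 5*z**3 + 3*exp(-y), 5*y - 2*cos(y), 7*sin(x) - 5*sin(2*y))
(-10*cos(2*y), -5*y - 15*z**2 - 7*cos(x), 5*z + 3*exp(-y))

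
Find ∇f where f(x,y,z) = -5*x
(-5, 0, 0)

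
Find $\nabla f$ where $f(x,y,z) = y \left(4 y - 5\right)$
(0, 8*y - 5, 0)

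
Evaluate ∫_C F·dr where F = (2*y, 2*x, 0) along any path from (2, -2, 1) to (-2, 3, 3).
-4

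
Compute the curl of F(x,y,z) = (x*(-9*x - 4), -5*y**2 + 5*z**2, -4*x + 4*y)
(4 - 10*z, 4, 0)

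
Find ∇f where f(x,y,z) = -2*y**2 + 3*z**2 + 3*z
(0, -4*y, 6*z + 3)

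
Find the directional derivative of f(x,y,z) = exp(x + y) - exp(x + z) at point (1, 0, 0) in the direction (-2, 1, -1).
sqrt(6)*E/3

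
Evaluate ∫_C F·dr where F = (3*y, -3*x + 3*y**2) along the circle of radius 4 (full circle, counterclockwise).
-96*pi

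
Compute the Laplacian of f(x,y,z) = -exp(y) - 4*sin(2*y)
-exp(y) + 16*sin(2*y)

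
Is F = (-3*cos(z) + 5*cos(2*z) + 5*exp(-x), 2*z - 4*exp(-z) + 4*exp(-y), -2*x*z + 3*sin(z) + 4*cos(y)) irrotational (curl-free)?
No, ∇×F = (-4*sin(y) - 2 - 4*exp(-z), 2*z + 3*sin(z) - 10*sin(2*z), 0)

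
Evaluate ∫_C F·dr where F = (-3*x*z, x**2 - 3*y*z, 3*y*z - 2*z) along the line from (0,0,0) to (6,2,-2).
108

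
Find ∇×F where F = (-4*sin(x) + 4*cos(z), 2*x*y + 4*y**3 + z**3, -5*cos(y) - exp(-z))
(-3*z**2 + 5*sin(y), -4*sin(z), 2*y)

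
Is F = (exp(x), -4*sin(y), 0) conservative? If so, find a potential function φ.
Yes, F is conservative. φ = exp(x) + 4*cos(y)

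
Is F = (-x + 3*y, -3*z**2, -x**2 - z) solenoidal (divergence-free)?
No, ∇·F = -2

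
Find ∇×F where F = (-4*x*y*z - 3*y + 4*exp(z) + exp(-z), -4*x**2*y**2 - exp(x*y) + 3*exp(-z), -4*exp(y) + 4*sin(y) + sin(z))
(-4*exp(y) + 4*cos(y) + 3*exp(-z), -4*x*y + 4*exp(z) - exp(-z), -8*x*y**2 + 4*x*z - y*exp(x*y) + 3)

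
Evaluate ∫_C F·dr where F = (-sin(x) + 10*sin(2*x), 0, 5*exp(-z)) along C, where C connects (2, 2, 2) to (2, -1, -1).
5*(1 - exp(3))*exp(-2)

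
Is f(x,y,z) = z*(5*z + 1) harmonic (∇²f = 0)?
No, ∇²f = 10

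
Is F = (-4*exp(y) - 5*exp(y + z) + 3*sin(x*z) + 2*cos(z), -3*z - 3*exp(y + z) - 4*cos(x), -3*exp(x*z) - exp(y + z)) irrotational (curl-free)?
No, ∇×F = (2*exp(y + z) + 3, 3*x*cos(x*z) + 3*z*exp(x*z) - 5*exp(y + z) - 2*sin(z), 4*exp(y) + 5*exp(y + z) + 4*sin(x))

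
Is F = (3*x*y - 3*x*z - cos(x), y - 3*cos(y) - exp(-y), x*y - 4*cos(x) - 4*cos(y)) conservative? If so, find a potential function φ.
No, ∇×F = (x + 4*sin(y), -3*x - y - 4*sin(x), -3*x) ≠ 0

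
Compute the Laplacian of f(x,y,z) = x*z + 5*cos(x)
-5*cos(x)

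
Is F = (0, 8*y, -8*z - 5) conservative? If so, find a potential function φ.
Yes, F is conservative. φ = 4*y**2 - 4*z**2 - 5*z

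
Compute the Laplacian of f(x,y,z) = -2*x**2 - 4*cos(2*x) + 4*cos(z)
16*cos(2*x) - 4*cos(z) - 4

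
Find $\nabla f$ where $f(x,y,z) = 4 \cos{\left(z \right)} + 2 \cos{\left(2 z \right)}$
(0, 0, -4*sin(z) - 4*sin(2*z))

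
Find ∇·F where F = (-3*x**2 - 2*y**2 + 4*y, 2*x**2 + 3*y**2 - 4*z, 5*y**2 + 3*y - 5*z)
-6*x + 6*y - 5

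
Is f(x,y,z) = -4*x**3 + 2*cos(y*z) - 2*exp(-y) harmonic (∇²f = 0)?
No, ∇²f = -24*x - 2*y**2*cos(y*z) - 2*z**2*cos(y*z) - 2*exp(-y)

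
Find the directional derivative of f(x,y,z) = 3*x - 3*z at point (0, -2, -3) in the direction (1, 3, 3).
-6*sqrt(19)/19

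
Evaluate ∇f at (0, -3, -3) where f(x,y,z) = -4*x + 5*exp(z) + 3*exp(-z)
(-4, 0, (5 - 3*exp(6))*exp(-3))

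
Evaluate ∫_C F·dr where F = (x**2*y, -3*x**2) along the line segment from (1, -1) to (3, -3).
6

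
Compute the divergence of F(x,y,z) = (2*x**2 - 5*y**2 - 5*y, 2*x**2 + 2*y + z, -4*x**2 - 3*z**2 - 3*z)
4*x - 6*z - 1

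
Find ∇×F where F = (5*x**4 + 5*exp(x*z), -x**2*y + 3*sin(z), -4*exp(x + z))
(-3*cos(z), 5*x*exp(x*z) + 4*exp(x + z), -2*x*y)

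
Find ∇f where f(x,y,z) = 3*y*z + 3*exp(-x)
(-3*exp(-x), 3*z, 3*y)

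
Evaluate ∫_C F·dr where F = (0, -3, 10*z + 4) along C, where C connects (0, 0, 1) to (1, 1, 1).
-3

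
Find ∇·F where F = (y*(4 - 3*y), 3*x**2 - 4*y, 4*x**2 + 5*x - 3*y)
-4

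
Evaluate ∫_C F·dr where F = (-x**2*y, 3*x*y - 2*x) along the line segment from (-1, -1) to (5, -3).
146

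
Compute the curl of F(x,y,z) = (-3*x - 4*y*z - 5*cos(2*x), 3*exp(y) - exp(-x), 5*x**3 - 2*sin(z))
(0, -15*x**2 - 4*y, 4*z + exp(-x))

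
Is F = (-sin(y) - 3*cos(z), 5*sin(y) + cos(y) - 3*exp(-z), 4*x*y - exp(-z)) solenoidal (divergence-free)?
No, ∇·F = -sin(y) + 5*cos(y) + exp(-z)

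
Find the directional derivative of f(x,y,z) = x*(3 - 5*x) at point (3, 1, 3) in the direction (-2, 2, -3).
54*sqrt(17)/17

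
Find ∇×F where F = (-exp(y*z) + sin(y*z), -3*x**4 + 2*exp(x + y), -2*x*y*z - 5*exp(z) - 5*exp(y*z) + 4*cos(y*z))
(-z*(2*x + 5*exp(y*z) + 4*sin(y*z)), y*(2*z - exp(y*z) + cos(y*z)), -12*x**3 + z*exp(y*z) - z*cos(y*z) + 2*exp(x + y))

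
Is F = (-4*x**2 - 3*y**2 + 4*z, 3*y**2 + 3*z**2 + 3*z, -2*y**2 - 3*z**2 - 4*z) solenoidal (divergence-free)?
No, ∇·F = -8*x + 6*y - 6*z - 4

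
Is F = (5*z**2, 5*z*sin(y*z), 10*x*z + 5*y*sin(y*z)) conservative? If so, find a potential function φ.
Yes, F is conservative. φ = 5*x*z**2 - 5*cos(y*z)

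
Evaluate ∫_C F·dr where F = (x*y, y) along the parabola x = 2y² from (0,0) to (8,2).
266/5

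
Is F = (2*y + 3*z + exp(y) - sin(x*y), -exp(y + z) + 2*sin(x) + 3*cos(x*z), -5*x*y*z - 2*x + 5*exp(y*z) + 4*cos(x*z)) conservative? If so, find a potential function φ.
No, ∇×F = (-5*x*z + 3*x*sin(x*z) + 5*z*exp(y*z) + exp(y + z), 5*y*z + 4*z*sin(x*z) + 5, x*cos(x*y) - 3*z*sin(x*z) - exp(y) + 2*cos(x) - 2) ≠ 0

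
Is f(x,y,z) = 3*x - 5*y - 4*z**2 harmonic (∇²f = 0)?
No, ∇²f = -8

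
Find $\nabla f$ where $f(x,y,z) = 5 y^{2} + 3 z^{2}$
(0, 10*y, 6*z)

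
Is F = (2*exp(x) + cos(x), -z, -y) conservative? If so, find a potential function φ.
Yes, F is conservative. φ = -y*z + 2*exp(x) + sin(x)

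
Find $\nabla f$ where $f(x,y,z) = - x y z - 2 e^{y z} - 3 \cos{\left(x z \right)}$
(z*(-y + 3*sin(x*z)), z*(-x - 2*exp(y*z)), -x*y + 3*x*sin(x*z) - 2*y*exp(y*z))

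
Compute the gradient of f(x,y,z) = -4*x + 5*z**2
(-4, 0, 10*z)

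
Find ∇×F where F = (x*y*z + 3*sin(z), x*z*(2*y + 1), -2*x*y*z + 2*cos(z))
(x*(-2*y - 2*z - 1), x*y + 2*y*z + 3*cos(z), z*(-x + 2*y + 1))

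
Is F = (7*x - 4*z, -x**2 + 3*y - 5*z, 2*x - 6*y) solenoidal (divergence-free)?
No, ∇·F = 10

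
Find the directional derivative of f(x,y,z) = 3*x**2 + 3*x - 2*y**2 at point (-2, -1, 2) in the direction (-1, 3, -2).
3*sqrt(14)/2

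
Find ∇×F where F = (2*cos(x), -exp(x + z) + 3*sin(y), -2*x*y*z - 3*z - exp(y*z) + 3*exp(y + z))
(-2*x*z - z*exp(y*z) + exp(x + z) + 3*exp(y + z), 2*y*z, -exp(x + z))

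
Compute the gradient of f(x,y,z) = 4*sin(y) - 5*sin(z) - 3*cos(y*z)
(0, 3*z*sin(y*z) + 4*cos(y), 3*y*sin(y*z) - 5*cos(z))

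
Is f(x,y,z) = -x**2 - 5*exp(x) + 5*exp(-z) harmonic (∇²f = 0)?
No, ∇²f = -5*exp(x) - 2 + 5*exp(-z)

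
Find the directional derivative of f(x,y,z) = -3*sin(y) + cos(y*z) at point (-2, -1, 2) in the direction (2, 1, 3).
-sqrt(14)*(sin(2) + 3*cos(1))/14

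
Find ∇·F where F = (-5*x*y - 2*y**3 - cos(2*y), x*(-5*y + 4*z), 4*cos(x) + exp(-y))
-5*x - 5*y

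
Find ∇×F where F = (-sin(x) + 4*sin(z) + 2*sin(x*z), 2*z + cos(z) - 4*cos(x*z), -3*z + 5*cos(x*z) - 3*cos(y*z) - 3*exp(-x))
(-4*x*sin(x*z) + 3*z*sin(y*z) + sin(z) - 2, 2*x*cos(x*z) + 5*z*sin(x*z) + 4*cos(z) - 3*exp(-x), 4*z*sin(x*z))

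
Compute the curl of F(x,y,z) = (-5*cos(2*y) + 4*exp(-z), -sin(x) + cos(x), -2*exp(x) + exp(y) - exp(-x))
(exp(y), 2*exp(x) - 4*exp(-z) - exp(-x), -10*sin(2*y) - sqrt(2)*sin(x + pi/4))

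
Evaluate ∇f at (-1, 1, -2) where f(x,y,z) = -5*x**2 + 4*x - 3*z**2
(14, 0, 12)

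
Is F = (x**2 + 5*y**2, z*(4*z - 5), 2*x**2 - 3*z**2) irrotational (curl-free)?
No, ∇×F = (5 - 8*z, -4*x, -10*y)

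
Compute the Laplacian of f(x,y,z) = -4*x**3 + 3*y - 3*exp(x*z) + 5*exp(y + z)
-3*x**2*exp(x*z) - 24*x - 3*z**2*exp(x*z) + 10*exp(y + z)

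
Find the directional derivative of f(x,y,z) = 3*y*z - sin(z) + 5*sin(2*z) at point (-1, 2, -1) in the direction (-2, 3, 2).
sqrt(17)*(20*cos(2) - 2*cos(1) + 3)/17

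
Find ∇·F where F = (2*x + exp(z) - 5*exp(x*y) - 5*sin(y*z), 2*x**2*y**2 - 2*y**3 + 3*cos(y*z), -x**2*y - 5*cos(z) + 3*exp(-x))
4*x**2*y - 6*y**2 - 5*y*exp(x*y) - 3*z*sin(y*z) + 5*sin(z) + 2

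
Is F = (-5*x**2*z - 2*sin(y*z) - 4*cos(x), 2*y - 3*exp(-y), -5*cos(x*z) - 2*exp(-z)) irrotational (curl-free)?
No, ∇×F = (0, -5*x**2 - 2*y*cos(y*z) - 5*z*sin(x*z), 2*z*cos(y*z))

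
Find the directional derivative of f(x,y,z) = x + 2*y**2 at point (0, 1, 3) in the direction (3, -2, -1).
-5*sqrt(14)/14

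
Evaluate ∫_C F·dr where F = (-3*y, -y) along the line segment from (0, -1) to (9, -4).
60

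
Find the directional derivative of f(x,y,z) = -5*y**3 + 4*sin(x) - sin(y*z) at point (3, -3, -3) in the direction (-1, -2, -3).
sqrt(14)*(-4*cos(3) - 15*cos(9) + 270)/14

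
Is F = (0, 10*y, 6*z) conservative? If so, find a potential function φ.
Yes, F is conservative. φ = 5*y**2 + 3*z**2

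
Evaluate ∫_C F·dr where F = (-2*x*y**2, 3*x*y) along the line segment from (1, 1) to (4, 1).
-15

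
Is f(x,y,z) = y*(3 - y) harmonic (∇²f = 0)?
No, ∇²f = -2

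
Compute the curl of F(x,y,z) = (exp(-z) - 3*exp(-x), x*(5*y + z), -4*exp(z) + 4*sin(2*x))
(-x, -8*cos(2*x) - exp(-z), 5*y + z)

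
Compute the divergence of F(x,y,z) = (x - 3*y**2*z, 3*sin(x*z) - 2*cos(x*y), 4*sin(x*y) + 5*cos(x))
2*x*sin(x*y) + 1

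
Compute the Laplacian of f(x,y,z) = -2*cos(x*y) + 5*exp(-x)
(2*(x**2 + y**2)*exp(x)*cos(x*y) + 5)*exp(-x)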